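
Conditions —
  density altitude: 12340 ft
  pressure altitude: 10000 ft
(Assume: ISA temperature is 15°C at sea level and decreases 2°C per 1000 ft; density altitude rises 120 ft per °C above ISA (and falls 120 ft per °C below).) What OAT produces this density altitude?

14.5°C

Density altitude − pressure altitude = 12340 − 10000 = +2340 ft.
At 120 ft/°C that is an ISA deviation of 2340/120 = +19.5°C.
ISA temperature at 10000 ft = 15 − 2 × (10000/1000) = -5°C.
OAT = ISA + deviation = -5 + (+19.5) = 14.5°C.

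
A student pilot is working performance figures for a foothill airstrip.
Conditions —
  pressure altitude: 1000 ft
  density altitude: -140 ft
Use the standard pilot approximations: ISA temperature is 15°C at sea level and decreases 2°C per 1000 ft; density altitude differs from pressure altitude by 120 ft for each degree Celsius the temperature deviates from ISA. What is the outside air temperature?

Density altitude − pressure altitude = -140 − 1000 = -1140 ft.
At 120 ft/°C that is an ISA deviation of -1140/120 = -9.5°C.
ISA temperature at 1000 ft = 15 − 2 × (1000/1000) = 13°C.
OAT = ISA + deviation = 13 + (-9.5) = 3.5°C.

3.5°C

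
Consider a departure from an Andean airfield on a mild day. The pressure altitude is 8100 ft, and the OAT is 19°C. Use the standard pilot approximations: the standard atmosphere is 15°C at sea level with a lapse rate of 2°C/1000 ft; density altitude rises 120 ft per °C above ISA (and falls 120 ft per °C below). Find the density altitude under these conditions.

ISA temperature at 8100 ft = 15 − 2 × (8100/1000) = -1.2°C.
ISA deviation = 19 − (-1.2) = +20.2°C.
Density altitude = 8100 + 120 × (20.2) = 8100 + (+2424) = 10524 ft.

10524 ft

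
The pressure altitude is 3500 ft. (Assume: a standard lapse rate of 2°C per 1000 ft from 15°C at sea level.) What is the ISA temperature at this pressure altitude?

ISA temperature = 15 − 2 × (3500/1000) = 15 − 7 = 8°C.

8°C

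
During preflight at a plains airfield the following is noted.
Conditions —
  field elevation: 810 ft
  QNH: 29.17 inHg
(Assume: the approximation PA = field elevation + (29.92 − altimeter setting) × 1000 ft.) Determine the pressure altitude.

Pressure correction = (29.92 − 29.17) × 1000 = +750 ft.
Pressure altitude = 810 + (+750) = 1560 ft.

1560 ft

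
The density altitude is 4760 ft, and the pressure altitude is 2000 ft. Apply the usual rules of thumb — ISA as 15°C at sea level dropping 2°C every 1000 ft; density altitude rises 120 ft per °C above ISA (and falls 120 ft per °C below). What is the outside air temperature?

34°C

Density altitude − pressure altitude = 4760 − 2000 = +2760 ft.
At 120 ft/°C that is an ISA deviation of 2760/120 = +23°C.
ISA temperature at 2000 ft = 15 − 2 × (2000/1000) = 11°C.
OAT = ISA + deviation = 11 + (+23) = 34°C.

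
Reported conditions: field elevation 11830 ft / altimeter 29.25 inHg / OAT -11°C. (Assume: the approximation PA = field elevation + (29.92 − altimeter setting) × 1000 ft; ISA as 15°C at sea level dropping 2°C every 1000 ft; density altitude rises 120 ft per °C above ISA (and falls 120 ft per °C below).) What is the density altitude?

Pressure altitude = 11830 + (29.92 − 29.25) × 1000 = 11830 + (+670) = 12500 ft.
ISA temperature at 12500 ft = 15 − 2 × (12500/1000) = -10°C.
ISA deviation = -11 − (-10) = -1°C.
Density altitude = 12500 + 120 × (-1) = 12380 ft.

12380 ft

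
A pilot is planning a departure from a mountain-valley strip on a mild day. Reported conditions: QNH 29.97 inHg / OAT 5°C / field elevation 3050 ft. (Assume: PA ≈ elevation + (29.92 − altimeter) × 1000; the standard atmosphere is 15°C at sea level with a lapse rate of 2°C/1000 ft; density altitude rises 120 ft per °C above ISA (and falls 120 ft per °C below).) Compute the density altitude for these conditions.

2520 ft

Pressure altitude = 3050 + (29.92 − 29.97) × 1000 = 3050 + (-50) = 3000 ft.
ISA temperature at 3000 ft = 15 − 2 × (3000/1000) = 9°C.
ISA deviation = 5 − 9 = -4°C.
Density altitude = 3000 + 120 × (-4) = 2520 ft.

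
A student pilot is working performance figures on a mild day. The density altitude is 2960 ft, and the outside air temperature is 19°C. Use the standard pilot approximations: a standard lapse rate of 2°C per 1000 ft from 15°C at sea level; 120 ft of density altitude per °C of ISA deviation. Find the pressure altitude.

2000 ft

DA = PA + 120 × (OAT − (15 − 2·PA/1000)) = PA + 120·OAT − 1800 + 0.24·PA = 1.24·PA + 120·OAT − 1800.
So 1.24·PA = 2960 − 120 × 19 + 1800 = 2480.
PA = 2480 / 1.24 = 2000 ft.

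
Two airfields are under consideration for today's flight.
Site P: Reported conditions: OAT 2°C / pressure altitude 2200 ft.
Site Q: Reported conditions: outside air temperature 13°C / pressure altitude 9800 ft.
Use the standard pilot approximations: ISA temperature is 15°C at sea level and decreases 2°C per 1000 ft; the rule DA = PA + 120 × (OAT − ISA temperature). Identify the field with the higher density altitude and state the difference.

Site P: ISA temp = 10.6°C, deviation -8.6°C, DA = 2200 + 120 × (-8.6) = 1168 ft.
Site Q: ISA temp = -4.6°C, deviation +17.6°C, DA = 9800 + 120 × 17.6 = 11912 ft.
Site Q is higher by 11912 − 1168 = 10744 ft.

Site Q by 10744 ft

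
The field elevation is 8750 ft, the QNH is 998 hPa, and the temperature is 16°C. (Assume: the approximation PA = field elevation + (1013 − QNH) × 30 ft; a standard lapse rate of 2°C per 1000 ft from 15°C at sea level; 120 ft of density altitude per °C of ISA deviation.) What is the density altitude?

11528 ft

Pressure altitude = 8750 + (1013 − 998) × 30 = 8750 + (+450) = 9200 ft.
ISA temperature at 9200 ft = 15 − 2 × (9200/1000) = -3.4°C.
ISA deviation = 16 − (-3.4) = +19.4°C.
Density altitude = 9200 + 120 × (19.4) = 11528 ft.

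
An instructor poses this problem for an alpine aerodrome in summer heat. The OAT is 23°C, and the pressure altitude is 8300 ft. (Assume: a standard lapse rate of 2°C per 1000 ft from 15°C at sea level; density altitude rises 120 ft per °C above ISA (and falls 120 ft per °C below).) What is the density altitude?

11252 ft

ISA temperature at 8300 ft = 15 − 2 × (8300/1000) = -1.6°C.
ISA deviation = 23 − (-1.6) = +24.6°C.
Density altitude = 8300 + 120 × (24.6) = 8300 + (+2952) = 11252 ft.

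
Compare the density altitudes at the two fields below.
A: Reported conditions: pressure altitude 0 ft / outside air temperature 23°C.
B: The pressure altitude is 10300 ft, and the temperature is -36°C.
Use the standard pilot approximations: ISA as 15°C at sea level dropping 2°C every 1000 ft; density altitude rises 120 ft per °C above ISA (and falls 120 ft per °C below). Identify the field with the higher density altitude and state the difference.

B by 5692 ft

A: ISA temp = 15°C, deviation +8°C, DA = 0 + 120 × 8 = 960 ft.
B: ISA temp = -5.6°C, deviation -30.4°C, DA = 10300 + 120 × (-30.4) = 6652 ft.
B is higher by 6652 − 960 = 5692 ft.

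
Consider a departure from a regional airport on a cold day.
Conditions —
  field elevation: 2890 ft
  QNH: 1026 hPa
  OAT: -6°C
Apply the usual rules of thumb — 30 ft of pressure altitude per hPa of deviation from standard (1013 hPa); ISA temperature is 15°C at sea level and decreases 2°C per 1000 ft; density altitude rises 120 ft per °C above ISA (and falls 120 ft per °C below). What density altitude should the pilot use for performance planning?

580 ft

Pressure altitude = 2890 + (1013 − 1026) × 30 = 2890 + (-390) = 2500 ft.
ISA temperature at 2500 ft = 15 − 2 × (2500/1000) = 10°C.
ISA deviation = -6 − 10 = -16°C.
Density altitude = 2500 + 120 × (-16) = 580 ft.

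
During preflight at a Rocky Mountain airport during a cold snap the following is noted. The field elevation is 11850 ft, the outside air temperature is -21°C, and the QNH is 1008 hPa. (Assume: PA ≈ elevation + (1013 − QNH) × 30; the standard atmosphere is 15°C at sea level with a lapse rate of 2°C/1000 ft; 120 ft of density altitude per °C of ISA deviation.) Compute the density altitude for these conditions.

Pressure altitude = 11850 + (1013 − 1008) × 30 = 11850 + (+150) = 12000 ft.
ISA temperature at 12000 ft = 15 − 2 × (12000/1000) = -9°C.
ISA deviation = -21 − (-9) = -12°C.
Density altitude = 12000 + 120 × (-12) = 10560 ft.

10560 ft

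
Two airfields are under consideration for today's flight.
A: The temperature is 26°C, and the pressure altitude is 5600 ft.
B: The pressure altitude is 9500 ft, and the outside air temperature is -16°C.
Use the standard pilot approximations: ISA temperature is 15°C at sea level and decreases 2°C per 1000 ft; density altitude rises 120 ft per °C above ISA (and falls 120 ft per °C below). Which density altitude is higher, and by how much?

A: ISA temp = 3.8°C, deviation +22.2°C, DA = 5600 + 120 × 22.2 = 8264 ft.
B: ISA temp = -4°C, deviation -12°C, DA = 9500 + 120 × (-12) = 8060 ft.
A is higher by 8264 − 8060 = 204 ft.

A by 204 ft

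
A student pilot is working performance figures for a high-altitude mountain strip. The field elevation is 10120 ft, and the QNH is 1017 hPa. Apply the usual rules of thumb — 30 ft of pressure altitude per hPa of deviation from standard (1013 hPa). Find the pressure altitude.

10000 ft

Pressure correction = (1013 − 1017) × 30 = -120 ft.
Pressure altitude = 10120 + (-120) = 10000 ft.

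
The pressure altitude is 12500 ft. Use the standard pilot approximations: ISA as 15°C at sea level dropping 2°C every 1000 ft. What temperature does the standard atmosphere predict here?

ISA temperature = 15 − 2 × (12500/1000) = 15 − 25 = -10°C.

-10°C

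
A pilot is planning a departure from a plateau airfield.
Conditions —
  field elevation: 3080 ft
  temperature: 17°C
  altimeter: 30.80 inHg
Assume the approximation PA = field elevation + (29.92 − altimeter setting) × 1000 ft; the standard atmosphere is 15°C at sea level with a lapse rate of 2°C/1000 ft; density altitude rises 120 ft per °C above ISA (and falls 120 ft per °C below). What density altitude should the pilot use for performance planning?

2968 ft

Pressure altitude = 3080 + (29.92 − 30.80) × 1000 = 3080 + (-880) = 2200 ft.
ISA temperature at 2200 ft = 15 − 2 × (2200/1000) = 10.6°C.
ISA deviation = 17 − 10.6 = +6.4°C.
Density altitude = 2200 + 120 × (6.4) = 2968 ft.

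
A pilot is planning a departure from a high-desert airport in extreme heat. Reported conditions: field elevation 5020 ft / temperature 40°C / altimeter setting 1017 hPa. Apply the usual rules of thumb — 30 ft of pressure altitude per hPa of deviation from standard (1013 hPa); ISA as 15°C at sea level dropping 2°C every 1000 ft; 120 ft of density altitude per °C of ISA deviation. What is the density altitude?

Pressure altitude = 5020 + (1013 − 1017) × 30 = 5020 + (-120) = 4900 ft.
ISA temperature at 4900 ft = 15 − 2 × (4900/1000) = 5.2°C.
ISA deviation = 40 − 5.2 = +34.8°C.
Density altitude = 4900 + 120 × (34.8) = 9076 ft.

9076 ft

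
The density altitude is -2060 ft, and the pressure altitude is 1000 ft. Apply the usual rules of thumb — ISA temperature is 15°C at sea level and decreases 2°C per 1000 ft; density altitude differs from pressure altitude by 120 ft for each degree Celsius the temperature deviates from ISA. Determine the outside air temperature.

Density altitude − pressure altitude = -2060 − 1000 = -3060 ft.
At 120 ft/°C that is an ISA deviation of -3060/120 = -25.5°C.
ISA temperature at 1000 ft = 15 − 2 × (1000/1000) = 13°C.
OAT = ISA + deviation = 13 + (-25.5) = -12.5°C.

-12.5°C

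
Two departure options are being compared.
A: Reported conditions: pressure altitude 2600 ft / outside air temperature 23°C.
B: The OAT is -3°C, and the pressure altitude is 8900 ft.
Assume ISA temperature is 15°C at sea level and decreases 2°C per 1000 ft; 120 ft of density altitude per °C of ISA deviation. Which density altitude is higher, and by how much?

B by 4692 ft

A: ISA temp = 9.8°C, deviation +13.2°C, DA = 2600 + 120 × 13.2 = 4184 ft.
B: ISA temp = -2.8°C, deviation -0.2°C, DA = 8900 + 120 × (-0.2) = 8876 ft.
B is higher by 8876 − 4184 = 4692 ft.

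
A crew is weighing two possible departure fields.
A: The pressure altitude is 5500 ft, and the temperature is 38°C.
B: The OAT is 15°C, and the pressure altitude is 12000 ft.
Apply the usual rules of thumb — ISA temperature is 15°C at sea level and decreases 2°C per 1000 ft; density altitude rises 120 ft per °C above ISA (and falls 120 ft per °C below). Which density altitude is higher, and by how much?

B by 5300 ft

A: ISA temp = 4°C, deviation +34°C, DA = 5500 + 120 × 34 = 9580 ft.
B: ISA temp = -9°C, deviation +24°C, DA = 12000 + 120 × 24 = 14880 ft.
B is higher by 14880 − 9580 = 5300 ft.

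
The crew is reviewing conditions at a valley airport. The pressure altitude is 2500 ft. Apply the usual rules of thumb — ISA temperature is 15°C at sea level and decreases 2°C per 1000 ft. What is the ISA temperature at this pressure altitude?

ISA temperature = 15 − 2 × (2500/1000) = 15 − 5 = 10°C.

10°C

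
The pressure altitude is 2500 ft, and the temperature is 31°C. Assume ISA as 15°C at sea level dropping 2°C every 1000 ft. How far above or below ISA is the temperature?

ISA temperature at 2500 ft = 15 − 2 × (2500/1000) = 10°C.
Deviation = OAT − ISA = 31 − 10 = +21°C.

ISA+21°C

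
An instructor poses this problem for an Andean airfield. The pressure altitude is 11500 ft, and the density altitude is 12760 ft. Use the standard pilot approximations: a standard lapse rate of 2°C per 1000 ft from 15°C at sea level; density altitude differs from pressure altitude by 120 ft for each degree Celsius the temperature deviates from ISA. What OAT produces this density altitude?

Density altitude − pressure altitude = 12760 − 11500 = +1260 ft.
At 120 ft/°C that is an ISA deviation of 1260/120 = +10.5°C.
ISA temperature at 11500 ft = 15 − 2 × (11500/1000) = -8°C.
OAT = ISA + deviation = -8 + (+10.5) = 2.5°C.

2.5°C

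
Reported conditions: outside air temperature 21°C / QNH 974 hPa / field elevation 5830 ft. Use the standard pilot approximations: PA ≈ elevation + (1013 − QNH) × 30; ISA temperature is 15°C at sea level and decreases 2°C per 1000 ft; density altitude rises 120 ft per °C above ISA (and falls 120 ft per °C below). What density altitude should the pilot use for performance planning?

9400 ft

Pressure altitude = 5830 + (1013 − 974) × 30 = 5830 + (+1170) = 7000 ft.
ISA temperature at 7000 ft = 15 − 2 × (7000/1000) = 1°C.
ISA deviation = 21 − 1 = +20°C.
Density altitude = 7000 + 120 × (20) = 9400 ft.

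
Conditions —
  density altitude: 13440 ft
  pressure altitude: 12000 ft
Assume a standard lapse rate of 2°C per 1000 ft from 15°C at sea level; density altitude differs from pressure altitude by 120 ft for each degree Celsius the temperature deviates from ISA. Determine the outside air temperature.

3°C

Density altitude − pressure altitude = 13440 − 12000 = +1440 ft.
At 120 ft/°C that is an ISA deviation of 1440/120 = +12°C.
ISA temperature at 12000 ft = 15 − 2 × (12000/1000) = -9°C.
OAT = ISA + deviation = -9 + (+12) = 3°C.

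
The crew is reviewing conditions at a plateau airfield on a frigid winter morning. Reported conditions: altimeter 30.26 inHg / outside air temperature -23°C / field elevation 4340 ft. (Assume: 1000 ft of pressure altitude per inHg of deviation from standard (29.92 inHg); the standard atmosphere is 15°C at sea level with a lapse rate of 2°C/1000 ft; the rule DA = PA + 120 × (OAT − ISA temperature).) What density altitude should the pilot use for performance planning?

Pressure altitude = 4340 + (29.92 − 30.26) × 1000 = 4340 + (-340) = 4000 ft.
ISA temperature at 4000 ft = 15 − 2 × (4000/1000) = 7°C.
ISA deviation = -23 − 7 = -30°C.
Density altitude = 4000 + 120 × (-30) = 400 ft.

400 ft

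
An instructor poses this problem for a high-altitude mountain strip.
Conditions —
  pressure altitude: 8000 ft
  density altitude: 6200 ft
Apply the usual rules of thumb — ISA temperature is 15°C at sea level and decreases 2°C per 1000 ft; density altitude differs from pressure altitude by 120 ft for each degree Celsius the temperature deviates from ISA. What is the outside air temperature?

-16°C

Density altitude − pressure altitude = 6200 − 8000 = -1800 ft.
At 120 ft/°C that is an ISA deviation of -1800/120 = -15°C.
ISA temperature at 8000 ft = 15 − 2 × (8000/1000) = -1°C.
OAT = ISA + deviation = -1 + (-15) = -16°C.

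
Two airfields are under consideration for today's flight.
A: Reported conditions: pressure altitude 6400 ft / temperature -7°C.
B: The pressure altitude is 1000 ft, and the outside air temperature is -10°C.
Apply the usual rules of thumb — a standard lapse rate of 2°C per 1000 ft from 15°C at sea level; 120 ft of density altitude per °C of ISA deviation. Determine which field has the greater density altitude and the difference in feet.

A: ISA temp = 2.2°C, deviation -9.2°C, DA = 6400 + 120 × (-9.2) = 5296 ft.
B: ISA temp = 13°C, deviation -23°C, DA = 1000 + 120 × (-23) = -1760 ft.
A is higher by 5296 − (-1760) = 7056 ft.

A by 7056 ft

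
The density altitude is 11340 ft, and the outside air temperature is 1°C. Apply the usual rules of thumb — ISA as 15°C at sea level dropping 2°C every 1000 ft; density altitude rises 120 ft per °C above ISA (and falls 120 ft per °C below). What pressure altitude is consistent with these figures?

10500 ft

DA = PA + 120 × (OAT − (15 − 2·PA/1000)) = PA + 120·OAT − 1800 + 0.24·PA = 1.24·PA + 120·OAT − 1800.
So 1.24·PA = 11340 − 120 × 1 + 1800 = 13020.
PA = 13020 / 1.24 = 10500 ft.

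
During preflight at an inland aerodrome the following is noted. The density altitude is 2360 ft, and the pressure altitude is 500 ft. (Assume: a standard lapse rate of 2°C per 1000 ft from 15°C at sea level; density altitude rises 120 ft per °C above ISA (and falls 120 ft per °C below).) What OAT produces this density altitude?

29.5°C

Density altitude − pressure altitude = 2360 − 500 = +1860 ft.
At 120 ft/°C that is an ISA deviation of 1860/120 = +15.5°C.
ISA temperature at 500 ft = 15 − 2 × (500/1000) = 14°C.
OAT = ISA + deviation = 14 + (+15.5) = 29.5°C.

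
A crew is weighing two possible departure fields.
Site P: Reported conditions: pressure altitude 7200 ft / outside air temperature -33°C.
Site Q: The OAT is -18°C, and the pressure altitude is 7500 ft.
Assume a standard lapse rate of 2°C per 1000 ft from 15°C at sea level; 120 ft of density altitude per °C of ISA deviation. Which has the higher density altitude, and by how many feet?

Site Q by 2172 ft

Site P: ISA temp = 0.6°C, deviation -33.6°C, DA = 7200 + 120 × (-33.6) = 3168 ft.
Site Q: ISA temp = 0°C, deviation -18°C, DA = 7500 + 120 × (-18) = 5340 ft.
Site Q is higher by 5340 − 3168 = 2172 ft.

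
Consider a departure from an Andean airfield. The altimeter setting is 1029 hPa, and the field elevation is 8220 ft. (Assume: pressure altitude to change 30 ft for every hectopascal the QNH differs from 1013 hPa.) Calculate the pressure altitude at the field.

Pressure correction = (1013 − 1029) × 30 = -480 ft.
Pressure altitude = 8220 + (-480) = 7740 ft.

7740 ft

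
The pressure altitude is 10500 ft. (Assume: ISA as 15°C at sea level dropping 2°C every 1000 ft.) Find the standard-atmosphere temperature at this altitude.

-6°C

ISA temperature = 15 − 2 × (10500/1000) = 15 − 21 = -6°C.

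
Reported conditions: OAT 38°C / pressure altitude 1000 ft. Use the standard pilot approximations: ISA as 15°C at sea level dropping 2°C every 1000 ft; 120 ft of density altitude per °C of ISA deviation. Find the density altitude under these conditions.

ISA temperature at 1000 ft = 15 − 2 × (1000/1000) = 13°C.
ISA deviation = 38 − 13 = +25°C.
Density altitude = 1000 + 120 × (25) = 1000 + (+3000) = 4000 ft.

4000 ft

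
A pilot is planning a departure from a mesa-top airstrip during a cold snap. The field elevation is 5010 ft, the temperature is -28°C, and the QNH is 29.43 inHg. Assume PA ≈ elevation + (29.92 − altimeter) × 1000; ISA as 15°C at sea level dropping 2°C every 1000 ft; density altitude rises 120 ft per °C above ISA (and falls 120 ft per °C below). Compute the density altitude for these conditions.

Pressure altitude = 5010 + (29.92 − 29.43) × 1000 = 5010 + (+490) = 5500 ft.
ISA temperature at 5500 ft = 15 − 2 × (5500/1000) = 4°C.
ISA deviation = -28 − 4 = -32°C.
Density altitude = 5500 + 120 × (-32) = 1660 ft.

1660 ft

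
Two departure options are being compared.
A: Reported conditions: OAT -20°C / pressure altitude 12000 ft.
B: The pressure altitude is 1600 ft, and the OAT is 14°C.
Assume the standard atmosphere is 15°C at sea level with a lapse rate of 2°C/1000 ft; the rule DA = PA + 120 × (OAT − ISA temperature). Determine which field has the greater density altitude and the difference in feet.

A by 8816 ft

A: ISA temp = -9°C, deviation -11°C, DA = 12000 + 120 × (-11) = 10680 ft.
B: ISA temp = 11.8°C, deviation +2.2°C, DA = 1600 + 120 × 2.2 = 1864 ft.
A is higher by 10680 − 1864 = 8816 ft.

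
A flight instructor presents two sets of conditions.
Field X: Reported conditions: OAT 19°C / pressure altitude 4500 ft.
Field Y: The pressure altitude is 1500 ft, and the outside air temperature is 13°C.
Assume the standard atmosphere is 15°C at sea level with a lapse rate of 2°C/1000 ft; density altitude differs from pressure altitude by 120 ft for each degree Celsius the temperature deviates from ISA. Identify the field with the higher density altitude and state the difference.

Field X by 4440 ft

Field X: ISA temp = 6°C, deviation +13°C, DA = 4500 + 120 × 13 = 6060 ft.
Field Y: ISA temp = 12°C, deviation +1°C, DA = 1500 + 120 × 1 = 1620 ft.
Field X is higher by 6060 − 1620 = 4440 ft.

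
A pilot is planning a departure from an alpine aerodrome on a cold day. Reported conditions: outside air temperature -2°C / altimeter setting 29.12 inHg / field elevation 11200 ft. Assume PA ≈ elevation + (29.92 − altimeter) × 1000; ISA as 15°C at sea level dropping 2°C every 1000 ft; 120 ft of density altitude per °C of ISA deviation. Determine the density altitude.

Pressure altitude = 11200 + (29.92 − 29.12) × 1000 = 11200 + (+800) = 12000 ft.
ISA temperature at 12000 ft = 15 − 2 × (12000/1000) = -9°C.
ISA deviation = -2 − (-9) = +7°C.
Density altitude = 12000 + 120 × (7) = 12840 ft.

12840 ft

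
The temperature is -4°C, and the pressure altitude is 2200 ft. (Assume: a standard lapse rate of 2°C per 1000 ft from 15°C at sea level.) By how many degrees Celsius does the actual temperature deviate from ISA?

ISA temperature at 2200 ft = 15 − 2 × (2200/1000) = 10.6°C.
Deviation = OAT − ISA = -4 − 10.6 = -14.6°C.

ISA-14.6°C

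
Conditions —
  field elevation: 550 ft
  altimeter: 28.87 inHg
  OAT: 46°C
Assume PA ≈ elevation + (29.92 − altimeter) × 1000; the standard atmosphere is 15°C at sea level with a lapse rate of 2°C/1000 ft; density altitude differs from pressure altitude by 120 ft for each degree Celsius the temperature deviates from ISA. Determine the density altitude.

Pressure altitude = 550 + (29.92 − 28.87) × 1000 = 550 + (+1050) = 1600 ft.
ISA temperature at 1600 ft = 15 − 2 × (1600/1000) = 11.8°C.
ISA deviation = 46 − 11.8 = +34.2°C.
Density altitude = 1600 + 120 × (34.2) = 5704 ft.

5704 ft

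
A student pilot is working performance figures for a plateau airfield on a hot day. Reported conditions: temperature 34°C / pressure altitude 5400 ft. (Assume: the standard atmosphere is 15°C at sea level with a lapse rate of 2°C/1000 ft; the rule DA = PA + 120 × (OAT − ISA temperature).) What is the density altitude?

8976 ft

ISA temperature at 5400 ft = 15 − 2 × (5400/1000) = 4.2°C.
ISA deviation = 34 − 4.2 = +29.8°C.
Density altitude = 5400 + 120 × (29.8) = 5400 + (+3576) = 8976 ft.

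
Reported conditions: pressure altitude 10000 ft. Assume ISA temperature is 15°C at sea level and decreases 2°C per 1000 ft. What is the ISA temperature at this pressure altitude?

-5°C

ISA temperature = 15 − 2 × (10000/1000) = 15 − 20 = -5°C.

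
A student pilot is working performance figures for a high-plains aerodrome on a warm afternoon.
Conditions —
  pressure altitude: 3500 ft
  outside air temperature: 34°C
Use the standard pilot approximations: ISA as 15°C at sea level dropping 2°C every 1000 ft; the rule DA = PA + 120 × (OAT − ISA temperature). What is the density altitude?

6620 ft

ISA temperature at 3500 ft = 15 − 2 × (3500/1000) = 8°C.
ISA deviation = 34 − 8 = +26°C.
Density altitude = 3500 + 120 × (26) = 3500 + (+3120) = 6620 ft.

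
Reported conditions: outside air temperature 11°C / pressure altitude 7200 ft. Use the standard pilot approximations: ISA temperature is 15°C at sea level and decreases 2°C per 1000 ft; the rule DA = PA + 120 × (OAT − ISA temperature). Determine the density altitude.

8448 ft

ISA temperature at 7200 ft = 15 − 2 × (7200/1000) = 0.6°C.
ISA deviation = 11 − 0.6 = +10.4°C.
Density altitude = 7200 + 120 × (10.4) = 7200 + (+1248) = 8448 ft.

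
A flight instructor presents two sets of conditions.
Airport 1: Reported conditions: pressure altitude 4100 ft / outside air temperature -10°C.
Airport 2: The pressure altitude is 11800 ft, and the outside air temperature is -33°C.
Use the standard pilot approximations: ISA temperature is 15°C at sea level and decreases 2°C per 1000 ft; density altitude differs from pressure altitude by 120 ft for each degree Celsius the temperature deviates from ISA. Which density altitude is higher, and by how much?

Airport 1: ISA temp = 6.8°C, deviation -16.8°C, DA = 4100 + 120 × (-16.8) = 2084 ft.
Airport 2: ISA temp = -8.6°C, deviation -24.4°C, DA = 11800 + 120 × (-24.4) = 8872 ft.
Airport 2 is higher by 8872 − 2084 = 6788 ft.

Airport 2 by 6788 ft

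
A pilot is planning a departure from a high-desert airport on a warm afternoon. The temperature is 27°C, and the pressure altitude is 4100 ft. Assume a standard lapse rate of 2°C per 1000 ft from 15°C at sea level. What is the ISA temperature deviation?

ISA+20.2°C

ISA temperature at 4100 ft = 15 − 2 × (4100/1000) = 6.8°C.
Deviation = OAT − ISA = 27 − 6.8 = +20.2°C.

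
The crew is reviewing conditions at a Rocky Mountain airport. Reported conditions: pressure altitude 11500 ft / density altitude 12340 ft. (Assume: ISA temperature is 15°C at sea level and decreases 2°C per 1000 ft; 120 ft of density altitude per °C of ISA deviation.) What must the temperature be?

-1°C

Density altitude − pressure altitude = 12340 − 11500 = +840 ft.
At 120 ft/°C that is an ISA deviation of 840/120 = +7°C.
ISA temperature at 11500 ft = 15 − 2 × (11500/1000) = -8°C.
OAT = ISA + deviation = -8 + (+7) = -1°C.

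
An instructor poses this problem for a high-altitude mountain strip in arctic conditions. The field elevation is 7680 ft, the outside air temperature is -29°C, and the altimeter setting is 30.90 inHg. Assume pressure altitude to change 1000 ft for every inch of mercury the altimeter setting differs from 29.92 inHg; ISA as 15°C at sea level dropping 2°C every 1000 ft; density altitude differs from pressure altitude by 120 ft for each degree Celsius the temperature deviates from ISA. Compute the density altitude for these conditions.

Pressure altitude = 7680 + (29.92 − 30.90) × 1000 = 7680 + (-980) = 6700 ft.
ISA temperature at 6700 ft = 15 − 2 × (6700/1000) = 1.6°C.
ISA deviation = -29 − 1.6 = -30.6°C.
Density altitude = 6700 + 120 × (-30.6) = 3028 ft.

3028 ft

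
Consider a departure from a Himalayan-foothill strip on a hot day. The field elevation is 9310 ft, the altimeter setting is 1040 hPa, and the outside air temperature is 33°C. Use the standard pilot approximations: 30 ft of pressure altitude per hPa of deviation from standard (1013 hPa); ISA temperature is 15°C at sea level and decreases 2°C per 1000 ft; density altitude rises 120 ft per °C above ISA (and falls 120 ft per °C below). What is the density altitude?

12700 ft

Pressure altitude = 9310 + (1013 − 1040) × 30 = 9310 + (-810) = 8500 ft.
ISA temperature at 8500 ft = 15 − 2 × (8500/1000) = -2°C.
ISA deviation = 33 − (-2) = +35°C.
Density altitude = 8500 + 120 × (35) = 12700 ft.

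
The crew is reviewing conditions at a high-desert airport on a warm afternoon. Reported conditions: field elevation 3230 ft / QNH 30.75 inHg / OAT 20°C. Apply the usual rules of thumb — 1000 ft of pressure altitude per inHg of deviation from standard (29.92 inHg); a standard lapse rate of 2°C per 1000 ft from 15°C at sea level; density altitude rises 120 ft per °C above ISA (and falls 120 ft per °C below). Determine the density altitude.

Pressure altitude = 3230 + (29.92 − 30.75) × 1000 = 3230 + (-830) = 2400 ft.
ISA temperature at 2400 ft = 15 − 2 × (2400/1000) = 10.2°C.
ISA deviation = 20 − 10.2 = +9.8°C.
Density altitude = 2400 + 120 × (9.8) = 3576 ft.

3576 ft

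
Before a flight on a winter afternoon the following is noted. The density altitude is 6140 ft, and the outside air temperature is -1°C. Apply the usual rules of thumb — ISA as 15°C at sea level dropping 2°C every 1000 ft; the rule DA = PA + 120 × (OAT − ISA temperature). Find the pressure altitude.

DA = PA + 120 × (OAT − (15 − 2·PA/1000)) = PA + 120·OAT − 1800 + 0.24·PA = 1.24·PA + 120·OAT − 1800.
So 1.24·PA = 6140 − 120 × (-1) + 1800 = 8060.
PA = 8060 / 1.24 = 6500 ft.

6500 ft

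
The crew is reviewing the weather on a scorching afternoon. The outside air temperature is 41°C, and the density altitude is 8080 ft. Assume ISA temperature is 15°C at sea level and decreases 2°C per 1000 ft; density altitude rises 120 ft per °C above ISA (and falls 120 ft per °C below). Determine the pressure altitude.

4000 ft

DA = PA + 120 × (OAT − (15 − 2·PA/1000)) = PA + 120·OAT − 1800 + 0.24·PA = 1.24·PA + 120·OAT − 1800.
So 1.24·PA = 8080 − 120 × 41 + 1800 = 4960.
PA = 4960 / 1.24 = 4000 ft.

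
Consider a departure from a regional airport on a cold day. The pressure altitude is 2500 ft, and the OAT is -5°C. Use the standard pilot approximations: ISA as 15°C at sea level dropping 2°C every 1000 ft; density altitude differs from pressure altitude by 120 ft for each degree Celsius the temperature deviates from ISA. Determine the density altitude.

ISA temperature at 2500 ft = 15 − 2 × (2500/1000) = 10°C.
ISA deviation = -5 − 10 = -15°C.
Density altitude = 2500 + 120 × (-15) = 2500 + (-1800) = 700 ft.

700 ft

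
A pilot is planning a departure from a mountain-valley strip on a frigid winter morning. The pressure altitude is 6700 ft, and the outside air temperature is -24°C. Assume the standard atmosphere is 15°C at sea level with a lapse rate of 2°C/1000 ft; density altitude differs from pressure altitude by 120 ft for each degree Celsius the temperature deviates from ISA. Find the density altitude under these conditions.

ISA temperature at 6700 ft = 15 − 2 × (6700/1000) = 1.6°C.
ISA deviation = -24 − 1.6 = -25.6°C.
Density altitude = 6700 + 120 × (-25.6) = 6700 + (-3072) = 3628 ft.

3628 ft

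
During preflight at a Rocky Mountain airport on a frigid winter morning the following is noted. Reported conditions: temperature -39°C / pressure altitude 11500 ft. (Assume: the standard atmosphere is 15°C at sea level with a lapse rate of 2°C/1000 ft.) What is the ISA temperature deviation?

ISA temperature at 11500 ft = 15 − 2 × (11500/1000) = -8°C.
Deviation = OAT − ISA = -39 − (-8) = -31°C.

ISA-31°C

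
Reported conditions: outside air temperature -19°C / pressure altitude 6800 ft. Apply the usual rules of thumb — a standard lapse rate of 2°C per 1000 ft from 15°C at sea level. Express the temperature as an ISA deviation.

ISA-20.4°C

ISA temperature at 6800 ft = 15 − 2 × (6800/1000) = 1.4°C.
Deviation = OAT − ISA = -19 − 1.4 = -20.4°C.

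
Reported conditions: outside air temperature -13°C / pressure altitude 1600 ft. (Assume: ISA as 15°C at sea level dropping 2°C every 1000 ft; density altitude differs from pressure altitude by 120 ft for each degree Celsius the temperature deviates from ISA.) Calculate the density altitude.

-1376 ft

ISA temperature at 1600 ft = 15 − 2 × (1600/1000) = 11.8°C.
ISA deviation = -13 − 11.8 = -24.8°C.
Density altitude = 1600 + 120 × (-24.8) = 1600 + (-2976) = -1376 ft.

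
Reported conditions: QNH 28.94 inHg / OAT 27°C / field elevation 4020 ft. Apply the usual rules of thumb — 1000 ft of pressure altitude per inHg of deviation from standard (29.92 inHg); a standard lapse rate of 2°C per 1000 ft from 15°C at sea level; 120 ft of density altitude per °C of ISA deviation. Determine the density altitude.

Pressure altitude = 4020 + (29.92 − 28.94) × 1000 = 4020 + (+980) = 5000 ft.
ISA temperature at 5000 ft = 15 − 2 × (5000/1000) = 5°C.
ISA deviation = 27 − 5 = +22°C.
Density altitude = 5000 + 120 × (22) = 7640 ft.

7640 ft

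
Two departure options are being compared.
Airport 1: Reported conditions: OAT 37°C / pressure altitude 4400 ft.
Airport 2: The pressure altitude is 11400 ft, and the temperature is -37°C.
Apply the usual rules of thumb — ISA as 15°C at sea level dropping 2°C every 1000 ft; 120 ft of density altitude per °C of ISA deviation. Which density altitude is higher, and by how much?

Airport 1 by 200 ft

Airport 1: ISA temp = 6.2°C, deviation +30.8°C, DA = 4400 + 120 × 30.8 = 8096 ft.
Airport 2: ISA temp = -7.8°C, deviation -29.2°C, DA = 11400 + 120 × (-29.2) = 7896 ft.
Airport 1 is higher by 8096 − 7896 = 200 ft.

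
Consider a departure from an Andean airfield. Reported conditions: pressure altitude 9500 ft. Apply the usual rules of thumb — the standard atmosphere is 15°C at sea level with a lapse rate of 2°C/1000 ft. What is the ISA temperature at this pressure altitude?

-4°C

ISA temperature = 15 − 2 × (9500/1000) = 15 − 19 = -4°C.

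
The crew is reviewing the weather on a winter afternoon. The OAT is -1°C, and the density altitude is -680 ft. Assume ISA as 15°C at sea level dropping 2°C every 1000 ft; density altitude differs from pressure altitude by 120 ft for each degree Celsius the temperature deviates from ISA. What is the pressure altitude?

1000 ft

DA = PA + 120 × (OAT − (15 − 2·PA/1000)) = PA + 120·OAT − 1800 + 0.24·PA = 1.24·PA + 120·OAT − 1800.
So 1.24·PA = -680 − 120 × (-1) + 1800 = 1240.
PA = 1240 / 1.24 = 1000 ft.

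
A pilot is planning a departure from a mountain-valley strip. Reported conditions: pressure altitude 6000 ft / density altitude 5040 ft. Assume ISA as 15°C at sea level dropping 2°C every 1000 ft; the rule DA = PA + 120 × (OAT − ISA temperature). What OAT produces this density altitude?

Density altitude − pressure altitude = 5040 − 6000 = -960 ft.
At 120 ft/°C that is an ISA deviation of -960/120 = -8°C.
ISA temperature at 6000 ft = 15 − 2 × (6000/1000) = 3°C.
OAT = ISA + deviation = 3 + (-8) = -5°C.

-5°C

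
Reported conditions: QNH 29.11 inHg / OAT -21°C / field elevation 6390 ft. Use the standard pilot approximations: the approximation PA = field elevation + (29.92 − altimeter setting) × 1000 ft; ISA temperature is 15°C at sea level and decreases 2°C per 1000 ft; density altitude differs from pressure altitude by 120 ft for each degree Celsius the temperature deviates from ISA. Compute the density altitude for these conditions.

Pressure altitude = 6390 + (29.92 − 29.11) × 1000 = 6390 + (+810) = 7200 ft.
ISA temperature at 7200 ft = 15 − 2 × (7200/1000) = 0.6°C.
ISA deviation = -21 − 0.6 = -21.6°C.
Density altitude = 7200 + 120 × (-21.6) = 4608 ft.

4608 ft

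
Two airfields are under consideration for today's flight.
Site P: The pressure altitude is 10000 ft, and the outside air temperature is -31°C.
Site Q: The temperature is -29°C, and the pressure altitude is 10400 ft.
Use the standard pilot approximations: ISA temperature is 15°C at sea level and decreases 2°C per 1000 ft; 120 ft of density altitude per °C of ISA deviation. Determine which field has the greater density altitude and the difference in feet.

Site Q by 736 ft

Site P: ISA temp = -5°C, deviation -26°C, DA = 10000 + 120 × (-26) = 6880 ft.
Site Q: ISA temp = -5.8°C, deviation -23.2°C, DA = 10400 + 120 × (-23.2) = 7616 ft.
Site Q is higher by 7616 − 6880 = 736 ft.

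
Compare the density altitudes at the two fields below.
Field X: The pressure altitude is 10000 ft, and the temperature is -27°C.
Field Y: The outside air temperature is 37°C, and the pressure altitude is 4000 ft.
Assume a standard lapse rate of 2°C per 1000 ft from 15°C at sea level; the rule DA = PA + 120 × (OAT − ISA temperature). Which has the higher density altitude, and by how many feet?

Field Y by 240 ft

Field X: ISA temp = -5°C, deviation -22°C, DA = 10000 + 120 × (-22) = 7360 ft.
Field Y: ISA temp = 7°C, deviation +30°C, DA = 4000 + 120 × 30 = 7600 ft.
Field Y is higher by 7600 − 7360 = 240 ft.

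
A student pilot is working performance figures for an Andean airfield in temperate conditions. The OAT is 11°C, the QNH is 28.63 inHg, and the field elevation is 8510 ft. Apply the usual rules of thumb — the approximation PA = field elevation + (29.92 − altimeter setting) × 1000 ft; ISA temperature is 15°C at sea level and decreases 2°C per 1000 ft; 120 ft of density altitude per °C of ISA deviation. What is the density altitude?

Pressure altitude = 8510 + (29.92 − 28.63) × 1000 = 8510 + (+1290) = 9800 ft.
ISA temperature at 9800 ft = 15 − 2 × (9800/1000) = -4.6°C.
ISA deviation = 11 − (-4.6) = +15.6°C.
Density altitude = 9800 + 120 × (15.6) = 11672 ft.

11672 ft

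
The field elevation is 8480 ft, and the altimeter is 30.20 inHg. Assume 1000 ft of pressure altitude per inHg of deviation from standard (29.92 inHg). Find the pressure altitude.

Pressure correction = (29.92 − 30.20) × 1000 = -280 ft.
Pressure altitude = 8480 + (-280) = 8200 ft.

8200 ft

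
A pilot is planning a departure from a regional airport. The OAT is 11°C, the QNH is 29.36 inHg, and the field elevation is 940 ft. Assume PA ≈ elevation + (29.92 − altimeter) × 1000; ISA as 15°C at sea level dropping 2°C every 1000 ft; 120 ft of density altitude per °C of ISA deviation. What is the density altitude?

Pressure altitude = 940 + (29.92 − 29.36) × 1000 = 940 + (+560) = 1500 ft.
ISA temperature at 1500 ft = 15 − 2 × (1500/1000) = 12°C.
ISA deviation = 11 − 12 = -1°C.
Density altitude = 1500 + 120 × (-1) = 1380 ft.

1380 ft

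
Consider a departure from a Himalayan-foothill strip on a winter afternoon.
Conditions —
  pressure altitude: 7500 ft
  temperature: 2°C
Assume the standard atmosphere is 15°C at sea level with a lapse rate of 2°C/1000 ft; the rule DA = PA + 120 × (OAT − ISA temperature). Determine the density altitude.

7740 ft

ISA temperature at 7500 ft = 15 − 2 × (7500/1000) = 0°C.
ISA deviation = 2 − 0 = +2°C.
Density altitude = 7500 + 120 × (2) = 7500 + (+240) = 7740 ft.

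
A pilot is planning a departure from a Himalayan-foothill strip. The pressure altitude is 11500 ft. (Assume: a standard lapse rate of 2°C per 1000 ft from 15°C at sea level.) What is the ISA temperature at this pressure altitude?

ISA temperature = 15 − 2 × (11500/1000) = 15 − 23 = -8°C.

-8°C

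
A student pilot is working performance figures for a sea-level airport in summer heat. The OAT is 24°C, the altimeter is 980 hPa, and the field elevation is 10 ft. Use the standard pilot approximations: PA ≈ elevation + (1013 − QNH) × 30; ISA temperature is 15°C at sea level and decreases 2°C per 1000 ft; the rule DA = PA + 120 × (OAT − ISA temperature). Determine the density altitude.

2320 ft

Pressure altitude = 10 + (1013 − 980) × 30 = 10 + (+990) = 1000 ft.
ISA temperature at 1000 ft = 15 − 2 × (1000/1000) = 13°C.
ISA deviation = 24 − 13 = +11°C.
Density altitude = 1000 + 120 × (11) = 2320 ft.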